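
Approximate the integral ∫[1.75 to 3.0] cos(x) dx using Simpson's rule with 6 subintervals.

f(x) = cos(x)
a = 1.75, b = 3.0, n = 6
h = (b - a)/n = 0.208333

Simpson's rule: (h/3)[f(x₀) + 4f(x₁) + 2f(x₂) + ... + f(xₙ)]

x_0 = 1.7500, f(x_0) = -0.178246, coefficient = 1
x_1 = 1.9583, f(x_1) = -0.377909, coefficient = 4
x_2 = 2.1667, f(x_2) = -0.561229, coefficient = 2
x_3 = 2.3750, f(x_3) = -0.720278, coefficient = 4
x_4 = 2.5833, f(x_4) = -0.848178, coefficient = 2
x_5 = 2.7917, f(x_5) = -0.939398, coefficient = 4
x_6 = 3.0000, f(x_6) = -0.989992, coefficient = 1

I ≈ (0.208333/3) × -12.137397 = -0.842875
Exact value: -0.842866
Error: 0.000009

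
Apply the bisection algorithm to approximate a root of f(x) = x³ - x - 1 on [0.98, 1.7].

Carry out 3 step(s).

f(x) = x³ - x - 1
Initial interval: [0.98, 1.7]

Iteration 1:
  c_1 = (0.980000 + 1.700000)/2 = 1.340000
  f(c_1) = f(1.340000) = 0.066104
  f(a) × f(c) < 0, new interval: [0.980000, 1.340000]
Iteration 2:
  c_2 = (0.980000 + 1.340000)/2 = 1.160000
  f(c_2) = f(1.160000) = -0.599104
  f(a) × f(c) ≥ 0, new interval: [1.160000, 1.340000]
Iteration 3:
  c_3 = (1.160000 + 1.340000)/2 = 1.250000
  f(c_3) = f(1.250000) = -0.296875
  f(a) × f(c) ≥ 0, new interval: [1.250000, 1.340000]

After 3 iteration(s), the approximation is c_3 = 1.250000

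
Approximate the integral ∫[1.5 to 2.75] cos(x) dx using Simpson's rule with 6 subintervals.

f(x) = cos(x)
a = 1.5, b = 2.75, n = 6
h = (b - a)/n = 0.208333

Simpson's rule: (h/3)[f(x₀) + 4f(x₁) + 2f(x₂) + ... + f(xₙ)]

x_0 = 1.5000, f(x_0) = 0.070737, coefficient = 1
x_1 = 1.7083, f(x_1) = -0.137104, coefficient = 4
x_2 = 1.9167, f(x_2) = -0.339016, coefficient = 2
x_3 = 2.1250, f(x_3) = -0.526266, coefficient = 4
x_4 = 2.3333, f(x_4) = -0.690758, coefficient = 2
x_5 = 2.5417, f(x_5) = -0.825377, coefficient = 4
x_6 = 2.7500, f(x_6) = -0.924302, coefficient = 1

I ≈ (0.208333/3) × -8.868103 = -0.615840
Exact value: -0.615834
Error: 0.000006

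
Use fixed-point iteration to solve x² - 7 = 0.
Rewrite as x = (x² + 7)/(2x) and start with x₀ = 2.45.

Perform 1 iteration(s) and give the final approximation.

Equation: x² - 7 = 0
Fixed-point form: x = (x² + 7)/(2x)
x₀ = 2.45

x_1 = g(2.450000) = 2.653571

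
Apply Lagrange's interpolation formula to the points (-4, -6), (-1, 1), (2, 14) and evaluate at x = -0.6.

Lagrange interpolation formula:
P(x) = Σ yᵢ × Lᵢ(x)
where Lᵢ(x) = Π_{j≠i} (x - xⱼ)/(xᵢ - xⱼ)

L_0(-0.6) = (-0.6 - (-1))/(-4 - (-1)) × (-0.6 - 2)/(-4 - 2) = -0.057778
L_1(-0.6) = (-0.6 - (-4))/(-1 - (-4)) × (-0.6 - 2)/(-1 - 2) = 0.982222
L_2(-0.6) = (-0.6 - (-4))/(2 - (-4)) × (-0.6 - (-1))/(2 - (-1)) = 0.075556

P(-0.6) = (-6)×L_0(-0.6) + 1×L_1(-0.6) + 14×L_2(-0.6)
P(-0.6) = 2.386667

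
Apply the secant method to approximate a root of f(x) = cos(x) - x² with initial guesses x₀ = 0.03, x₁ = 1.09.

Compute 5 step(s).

f(x) = cos(x) - x²
x₀ = 0.03, x₁ = 1.09

Secant formula: x_{n+1} = x_n - f(x_n)(x_n - x_{n-1})/(f(x_n) - f(x_{n-1}))

Iteration 1:
  f(0.030000) = 0.998650
  f(1.090000) = -0.725615
  x_2 = 1.090000 - (-0.725615)×(1.090000 - 0.030000)/(-0.725615 - 0.998650)
       = 0.643925
Iteration 2:
  f(1.090000) = -0.725615
  f(0.643925) = 0.385106
  x_3 = 0.643925 - 0.385106×(0.643925 - 1.090000)/(0.385106 - (-0.725615))
       = 0.798587
Iteration 3:
  f(0.643925) = 0.385106
  f(0.798587) = 0.059979
  x_4 = 0.798587 - 0.059979×(0.798587 - 0.643925)/(0.059979 - 0.385106)
       = 0.827119
Iteration 4:
  f(0.798587) = 0.059979
  f(0.827119) = -0.007126
  x_5 = 0.827119 - (-0.007126)×(0.827119 - 0.798587)/(-0.007126 - 0.059979)
       = 0.824089
Iteration 5:
  f(0.827119) = -0.007126
  f(0.824089) = 0.000104
  x_6 = 0.824089 - 0.000104×(0.824089 - 0.827119)/(0.000104 - (-0.007126))
       = 0.824132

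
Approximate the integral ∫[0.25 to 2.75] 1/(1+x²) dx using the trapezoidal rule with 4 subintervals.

f(x) = 1/(1+x²)
a = 0.25, b = 2.75, n = 4
h = (b - a)/n = 0.625000

Trapezoidal rule: (h/2)[f(x₀) + 2f(x₁) + 2f(x₂) + ... + f(xₙ)]

x_0 = 0.2500, f(x_0) = 0.941176, coefficient = 1
x_1 = 0.8750, f(x_1) = 0.566372, coefficient = 2
x_2 = 1.5000, f(x_2) = 0.307692, coefficient = 2
x_3 = 2.1250, f(x_3) = 0.181303, coefficient = 2
x_4 = 2.7500, f(x_4) = 0.116788, coefficient = 1

I ≈ (0.625000/2) × 3.168699 = 0.990218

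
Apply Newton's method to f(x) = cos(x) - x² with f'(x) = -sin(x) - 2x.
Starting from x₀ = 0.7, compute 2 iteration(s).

f(x) = cos(x) - x²
f'(x) = -sin(x) - 2x
x₀ = 0.7

Newton-Raphson formula: x_{n+1} = x_n - f(x_n)/f'(x_n)

Iteration 1:
  f(0.700000) = 0.274842
  f'(0.700000) = -2.044218
  x_1 = 0.700000 - 0.274842/(-2.044218) = 0.834449
Iteration 2:
  f(0.834449) = -0.024718
  f'(0.834449) = -2.409823
  x_2 = 0.834449 - (-0.024718)/(-2.409823) = 0.824191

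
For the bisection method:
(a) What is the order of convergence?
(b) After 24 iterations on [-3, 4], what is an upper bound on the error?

(a) Bisection has linear (order 1) convergence; the error is halved each step.

(b) Error bound = (b-a)/2^n = (4 - (-3))/2^{24}
    = 7/2^{24}

(a) 1 (linear); (b) error ≤ 4.17e-07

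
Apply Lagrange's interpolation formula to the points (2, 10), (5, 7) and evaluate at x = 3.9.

Lagrange interpolation formula:
P(x) = Σ yᵢ × Lᵢ(x)
where Lᵢ(x) = Π_{j≠i} (x - xⱼ)/(xᵢ - xⱼ)

L_0(3.9) = (3.9 - 5)/(2 - 5) = 0.366667
L_1(3.9) = (3.9 - 2)/(5 - 2) = 0.633333

P(3.9) = 10×L_0(3.9) + 7×L_1(3.9)
P(3.9) = 8.100000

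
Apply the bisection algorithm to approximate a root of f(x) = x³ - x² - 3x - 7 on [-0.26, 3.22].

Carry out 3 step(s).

f(x) = x³ - x² - 3x - 7
Initial interval: [-0.26, 3.22]

Iteration 1:
  c_1 = (-0.260000 + 3.220000)/2 = 1.480000
  f(c_1) = f(1.480000) = -10.388608
  f(a) × f(c) ≥ 0, new interval: [1.480000, 3.220000]
Iteration 2:
  c_2 = (1.480000 + 3.220000)/2 = 2.350000
  f(c_2) = f(2.350000) = -6.594625
  f(a) × f(c) ≥ 0, new interval: [2.350000, 3.220000]
Iteration 3:
  c_3 = (2.350000 + 3.220000)/2 = 2.785000
  f(c_3) = f(2.785000) = -1.510138
  f(a) × f(c) ≥ 0, new interval: [2.785000, 3.220000]

After 3 iteration(s), the approximation is c_3 = 2.785000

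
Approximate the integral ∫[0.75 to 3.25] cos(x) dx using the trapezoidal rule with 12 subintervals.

f(x) = cos(x)
a = 0.75, b = 3.25, n = 12
h = (b - a)/n = 0.208333

Trapezoidal rule: (h/2)[f(x₀) + 2f(x₁) + 2f(x₂) + ... + f(xₙ)]

x_0 = 0.7500, f(x_0) = 0.731689, coefficient = 1
x_1 = 0.9583, f(x_1) = 0.574885, coefficient = 2
x_2 = 1.1667, f(x_2) = 0.393219, coefficient = 2
x_3 = 1.3750, f(x_3) = 0.194548, coefficient = 2
x_4 = 1.5833, f(x_4) = -0.012537, coefficient = 2
x_5 = 1.7917, f(x_5) = -0.219079, coefficient = 2
x_6 = 2.0000, f(x_6) = -0.416147, coefficient = 2
x_7 = 2.2083, f(x_7) = -0.595218, coefficient = 2
x_8 = 2.4167, f(x_8) = -0.748549, coefficient = 2
x_9 = 2.6250, f(x_9) = -0.869507, coefficient = 2
x_10 = 2.8333, f(x_10) = -0.952863, coefficient = 2
x_11 = 3.0417, f(x_11) = -0.995012, coefficient = 2
x_12 = 3.2500, f(x_12) = -0.994130, coefficient = 1

I ≈ (0.208333/2) × -7.554961 = -0.786975
Exact value: -0.789834
Error: 0.002859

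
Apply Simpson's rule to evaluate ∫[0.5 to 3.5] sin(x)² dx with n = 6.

f(x) = sin(x)²
a = 0.5, b = 3.5, n = 6
h = (b - a)/n = 0.500000

Simpson's rule: (h/3)[f(x₀) + 4f(x₁) + 2f(x₂) + ... + f(xₙ)]

x_0 = 0.5000, f(x_0) = 0.229849, coefficient = 1
x_1 = 1.0000, f(x_1) = 0.708073, coefficient = 4
x_2 = 1.5000, f(x_2) = 0.994996, coefficient = 2
x_3 = 2.0000, f(x_3) = 0.826822, coefficient = 4
x_4 = 2.5000, f(x_4) = 0.358169, coefficient = 2
x_5 = 3.0000, f(x_5) = 0.019915, coefficient = 4
x_6 = 3.5000, f(x_6) = 0.123049, coefficient = 1

I ≈ (0.500000/3) × 9.278468 = 1.546411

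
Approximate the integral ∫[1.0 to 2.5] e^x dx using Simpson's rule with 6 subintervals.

f(x) = e^x
a = 1.0, b = 2.5, n = 6
h = (b - a)/n = 0.250000

Simpson's rule: (h/3)[f(x₀) + 4f(x₁) + 2f(x₂) + ... + f(xₙ)]

x_0 = 1.0000, f(x_0) = 2.718282, coefficient = 1
x_1 = 1.2500, f(x_1) = 3.490343, coefficient = 4
x_2 = 1.5000, f(x_2) = 4.481689, coefficient = 2
x_3 = 1.7500, f(x_3) = 5.754603, coefficient = 4
x_4 = 2.0000, f(x_4) = 7.389056, coefficient = 2
x_5 = 2.2500, f(x_5) = 9.487736, coefficient = 4
x_6 = 2.5000, f(x_6) = 12.182494, coefficient = 1

I ≈ (0.250000/3) × 113.572992 = 9.464416
Exact value: 9.464212
Error: 0.000204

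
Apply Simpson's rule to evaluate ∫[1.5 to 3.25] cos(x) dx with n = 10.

f(x) = cos(x)
a = 1.5, b = 3.25, n = 10
h = (b - a)/n = 0.175000

Simpson's rule: (h/3)[f(x₀) + 4f(x₁) + 2f(x₂) + ... + f(xₙ)]

x_0 = 1.5000, f(x_0) = 0.070737, coefficient = 1
x_1 = 1.6750, f(x_1) = -0.104015, coefficient = 4
x_2 = 1.8500, f(x_2) = -0.275590, coefficient = 2
x_3 = 2.0250, f(x_3) = -0.438747, coefficient = 4
x_4 = 2.2000, f(x_4) = -0.588501, coefficient = 2
x_5 = 2.3750, f(x_5) = -0.720278, coefficient = 4
x_6 = 2.5500, f(x_6) = -0.830054, coefficient = 2
x_7 = 2.7250, f(x_7) = -0.914473, coefficient = 4
x_8 = 2.9000, f(x_8) = -0.970958, coefficient = 2
x_9 = 3.0750, f(x_9) = -0.997784, coefficient = 4
x_10 = 3.2500, f(x_10) = -0.994130, coefficient = 1

I ≈ (0.175000/3) × -18.954787 = -1.105696
Exact value: -1.105690
Error: 0.000006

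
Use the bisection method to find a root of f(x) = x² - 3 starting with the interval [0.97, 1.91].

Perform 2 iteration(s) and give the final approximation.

f(x) = x² - 3
Initial interval: [0.97, 1.91]

Iteration 1:
  c_1 = (0.970000 + 1.910000)/2 = 1.440000
  f(c_1) = f(1.440000) = -0.926400
  f(a) × f(c) ≥ 0, new interval: [1.440000, 1.910000]
Iteration 2:
  c_2 = (1.440000 + 1.910000)/2 = 1.675000
  f(c_2) = f(1.675000) = -0.194375
  f(a) × f(c) ≥ 0, new interval: [1.675000, 1.910000]

After 2 iteration(s), the approximation is c_2 = 1.675000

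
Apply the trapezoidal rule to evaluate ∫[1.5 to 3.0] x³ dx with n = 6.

f(x) = x³
a = 1.5, b = 3.0, n = 6
h = (b - a)/n = 0.250000

Trapezoidal rule: (h/2)[f(x₀) + 2f(x₁) + 2f(x₂) + ... + f(xₙ)]

x_0 = 1.5000, f(x_0) = 3.375000, coefficient = 1
x_1 = 1.7500, f(x_1) = 5.359375, coefficient = 2
x_2 = 2.0000, f(x_2) = 8.000000, coefficient = 2
x_3 = 2.2500, f(x_3) = 11.390625, coefficient = 2
x_4 = 2.5000, f(x_4) = 15.625000, coefficient = 2
x_5 = 2.7500, f(x_5) = 20.796875, coefficient = 2
x_6 = 3.0000, f(x_6) = 27.000000, coefficient = 1

I ≈ (0.250000/2) × 152.718750 = 19.089844
Exact value: 18.984375
Error: 0.105469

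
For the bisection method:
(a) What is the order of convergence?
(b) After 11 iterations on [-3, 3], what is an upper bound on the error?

(a) Bisection has linear (order 1) convergence; the error is halved each step.

(b) Error bound = (b-a)/2^n = (3 - (-3))/2^{11}
    = 6/2^{11}

(a) 1 (linear); (b) error ≤ 2.93e-03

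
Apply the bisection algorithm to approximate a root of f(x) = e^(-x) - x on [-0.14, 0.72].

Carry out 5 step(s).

f(x) = e^(-x) - x
Initial interval: [-0.14, 0.72]

Iteration 1:
  c_1 = (-0.140000 + 0.720000)/2 = 0.290000
  f(c_1) = f(0.290000) = 0.458264
  f(a) × f(c) ≥ 0, new interval: [0.290000, 0.720000]
Iteration 2:
  c_2 = (0.290000 + 0.720000)/2 = 0.505000
  f(c_2) = f(0.505000) = 0.098506
  f(a) × f(c) ≥ 0, new interval: [0.505000, 0.720000]
Iteration 3:
  c_3 = (0.505000 + 0.720000)/2 = 0.612500
  f(c_3) = f(0.612500) = -0.070506
  f(a) × f(c) < 0, new interval: [0.505000, 0.612500]
Iteration 4:
  c_4 = (0.505000 + 0.612500)/2 = 0.558750
  f(c_4) = f(0.558750) = 0.013174
  f(a) × f(c) ≥ 0, new interval: [0.558750, 0.612500]
Iteration 5:
  c_5 = (0.558750 + 0.612500)/2 = 0.585625
  f(c_5) = f(0.585625) = -0.028867
  f(a) × f(c) < 0, new interval: [0.558750, 0.585625]

After 5 iteration(s), the approximation is c_5 = 0.585625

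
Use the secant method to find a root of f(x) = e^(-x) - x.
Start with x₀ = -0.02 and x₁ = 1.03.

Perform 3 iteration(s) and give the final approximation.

f(x) = e^(-x) - x
x₀ = -0.02, x₁ = 1.03

Secant formula: x_{n+1} = x_n - f(x_n)(x_n - x_{n-1})/(f(x_n) - f(x_{n-1}))

Iteration 1:
  f(-0.020000) = 1.040201
  f(1.030000) = -0.672993
  x_2 = 1.030000 - (-0.672993)×(1.030000 - (-0.020000))/(-0.672993 - 1.040201)
       = 0.617529
Iteration 2:
  f(1.030000) = -0.672993
  f(0.617529) = -0.078254
  x_3 = 0.617529 - (-0.078254)×(0.617529 - 1.030000)/(-0.078254 - (-0.672993))
       = 0.563258
Iteration 3:
  f(0.617529) = -0.078254
  f(0.563258) = 0.006094
  x_4 = 0.563258 - 0.006094×(0.563258 - 0.617529)/(0.006094 - (-0.078254))
       = 0.567178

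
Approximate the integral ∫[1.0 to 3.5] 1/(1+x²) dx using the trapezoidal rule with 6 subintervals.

f(x) = 1/(1+x²)
a = 1.0, b = 3.5, n = 6
h = (b - a)/n = 0.416667

Trapezoidal rule: (h/2)[f(x₀) + 2f(x₁) + 2f(x₂) + ... + f(xₙ)]

x_0 = 1.0000, f(x_0) = 0.500000, coefficient = 1
x_1 = 1.4167, f(x_1) = 0.332564, coefficient = 2
x_2 = 1.8333, f(x_2) = 0.229299, coefficient = 2
x_3 = 2.2500, f(x_3) = 0.164948, coefficient = 2
x_4 = 2.6667, f(x_4) = 0.123288, coefficient = 2
x_5 = 3.0833, f(x_5) = 0.095175, coefficient = 2
x_6 = 3.5000, f(x_6) = 0.075472, coefficient = 1

I ≈ (0.416667/2) × 2.466020 = 0.513754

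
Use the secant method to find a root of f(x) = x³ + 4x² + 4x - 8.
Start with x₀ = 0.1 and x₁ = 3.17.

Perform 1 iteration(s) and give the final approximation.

f(x) = x³ + 4x² + 4x - 8
x₀ = 0.1, x₁ = 3.17

Secant formula: x_{n+1} = x_n - f(x_n)(x_n - x_{n-1})/(f(x_n) - f(x_{n-1}))

Iteration 1:
  f(0.100000) = -7.559000
  f(3.170000) = 76.730613
  x_2 = 3.170000 - 76.730613×(3.170000 - 0.100000)/(76.730613 - (-7.559000))
       = 0.375314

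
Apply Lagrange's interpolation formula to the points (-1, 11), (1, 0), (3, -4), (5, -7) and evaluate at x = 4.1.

Lagrange interpolation formula:
P(x) = Σ yᵢ × Lᵢ(x)
where Lᵢ(x) = Π_{j≠i} (x - xⱼ)/(xᵢ - xⱼ)

L_0(4.1) = (4.1 - 1)/(-1 - 1) × (4.1 - 3)/(-1 - 3) × (4.1 - 5)/(-1 - 5) = 0.063937
L_1(4.1) = (4.1 - (-1))/(1 - (-1)) × (4.1 - 3)/(1 - 3) × (4.1 - 5)/(1 - 5) = -0.315562
L_2(4.1) = (4.1 - (-1))/(3 - (-1)) × (4.1 - 1)/(3 - 1) × (4.1 - 5)/(3 - 5) = 0.889313
L_3(4.1) = (4.1 - (-1))/(5 - (-1)) × (4.1 - 1)/(5 - 1) × (4.1 - 3)/(5 - 3) = 0.362312

P(4.1) = 11×L_0(4.1) + 0×L_1(4.1) + (-4)×L_2(4.1) + (-7)×L_3(4.1)
P(4.1) = -5.390125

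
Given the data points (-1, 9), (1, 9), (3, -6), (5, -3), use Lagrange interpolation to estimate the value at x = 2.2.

Lagrange interpolation formula:
P(x) = Σ yᵢ × Lᵢ(x)
where Lᵢ(x) = Π_{j≠i} (x - xⱼ)/(xᵢ - xⱼ)

L_0(2.2) = (2.2 - 1)/(-1 - 1) × (2.2 - 3)/(-1 - 3) × (2.2 - 5)/(-1 - 5) = -0.056000
L_1(2.2) = (2.2 - (-1))/(1 - (-1)) × (2.2 - 3)/(1 - 3) × (2.2 - 5)/(1 - 5) = 0.448000
L_2(2.2) = (2.2 - (-1))/(3 - (-1)) × (2.2 - 1)/(3 - 1) × (2.2 - 5)/(3 - 5) = 0.672000
L_3(2.2) = (2.2 - (-1))/(5 - (-1)) × (2.2 - 1)/(5 - 1) × (2.2 - 3)/(5 - 3) = -0.064000

P(2.2) = 9×L_0(2.2) + 9×L_1(2.2) + (-6)×L_2(2.2) + (-3)×L_3(2.2)
P(2.2) = -0.312000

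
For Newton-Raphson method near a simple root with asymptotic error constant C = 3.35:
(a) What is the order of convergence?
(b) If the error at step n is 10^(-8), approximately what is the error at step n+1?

(a) Newton-Raphson has quadratic (order 2) convergence near simple roots.
    This means |e_{n+1}| ≈ C|e_n|².

(b) With |e_n| = 10^(-8) and C = 3.35:
    |e_{n+1}| ≈ 3.35 × (10^(-8))² = 3.35 × 10^(-16)

(a) 2 (quadratic); (b) |e_{n+1}| ≈ 3.350e-16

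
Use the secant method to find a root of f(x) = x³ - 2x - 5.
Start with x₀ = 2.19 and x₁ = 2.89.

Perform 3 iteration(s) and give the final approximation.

f(x) = x³ - 2x - 5
x₀ = 2.19, x₁ = 2.89

Secant formula: x_{n+1} = x_n - f(x_n)(x_n - x_{n-1})/(f(x_n) - f(x_{n-1}))

Iteration 1:
  f(2.190000) = 1.123459
  f(2.890000) = 13.357569
  x_2 = 2.890000 - 13.357569×(2.890000 - 2.190000)/(13.357569 - 1.123459)
       = 2.125719
Iteration 2:
  f(2.890000) = 13.357569
  f(2.125719) = 0.354008
  x_3 = 2.125719 - 0.354008×(2.125719 - 2.890000)/(0.354008 - 13.357569)
       = 2.104912
Iteration 3:
  f(2.125719) = 0.354008
  f(2.104912) = 0.116316
  x_4 = 2.104912 - 0.116316×(2.104912 - 2.125719)/(0.116316 - 0.354008)
       = 2.094730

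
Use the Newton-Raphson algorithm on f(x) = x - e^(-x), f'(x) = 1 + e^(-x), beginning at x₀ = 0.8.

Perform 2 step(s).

f(x) = x - e^(-x)
f'(x) = 1 + e^(-x)
x₀ = 0.8

Newton-Raphson formula: x_{n+1} = x_n - f(x_n)/f'(x_n)

Iteration 1:
  f(0.800000) = 0.350671
  f'(0.800000) = 1.449329
  x_1 = 0.800000 - 0.350671/1.449329 = 0.558046
Iteration 2:
  f(0.558046) = -0.014280
  f'(0.558046) = 1.572326
  x_2 = 0.558046 - (-0.014280)/1.572326 = 0.567128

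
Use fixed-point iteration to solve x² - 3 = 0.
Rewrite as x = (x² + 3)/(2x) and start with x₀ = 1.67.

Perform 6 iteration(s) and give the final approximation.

Equation: x² - 3 = 0
Fixed-point form: x = (x² + 3)/(2x)
x₀ = 1.67

x_1 = g(1.670000) = 1.733204
x_2 = g(1.733204) = 1.732051
x_3 = g(1.732051) = 1.732051
x_4 = g(1.732051) = 1.732051
x_5 = g(1.732051) = 1.732051
x_6 = g(1.732051) = 1.732051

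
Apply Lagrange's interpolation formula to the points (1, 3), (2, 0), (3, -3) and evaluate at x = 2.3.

Lagrange interpolation formula:
P(x) = Σ yᵢ × Lᵢ(x)
where Lᵢ(x) = Π_{j≠i} (x - xⱼ)/(xᵢ - xⱼ)

L_0(2.3) = (2.3 - 2)/(1 - 2) × (2.3 - 3)/(1 - 3) = -0.105000
L_1(2.3) = (2.3 - 1)/(2 - 1) × (2.3 - 3)/(2 - 3) = 0.910000
L_2(2.3) = (2.3 - 1)/(3 - 1) × (2.3 - 2)/(3 - 2) = 0.195000

P(2.3) = 3×L_0(2.3) + 0×L_1(2.3) + (-3)×L_2(2.3)
P(2.3) = -0.900000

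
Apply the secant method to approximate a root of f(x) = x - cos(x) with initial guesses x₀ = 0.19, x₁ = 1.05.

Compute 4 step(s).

f(x) = x - cos(x)
x₀ = 0.19, x₁ = 1.05

Secant formula: x_{n+1} = x_n - f(x_n)(x_n - x_{n-1})/(f(x_n) - f(x_{n-1}))

Iteration 1:
  f(0.190000) = -0.792004
  f(1.050000) = 0.552429
  x_2 = 1.050000 - 0.552429×(1.050000 - 0.190000)/(0.552429 - (-0.792004))
       = 0.696625
Iteration 2:
  f(1.050000) = 0.552429
  f(0.696625) = -0.070387
  x_3 = 0.696625 - (-0.070387)×(0.696625 - 1.050000)/(-0.070387 - 0.552429)
       = 0.736561
Iteration 3:
  f(0.696625) = -0.070387
  f(0.736561) = -0.004221
  x_4 = 0.736561 - (-0.004221)×(0.736561 - 0.696625)/(-0.004221 - (-0.070387))
       = 0.739109
Iteration 4:
  f(0.736561) = -0.004221
  f(0.739109) = 0.000041
  x_5 = 0.739109 - 0.000041×(0.739109 - 0.736561)/(0.000041 - (-0.004221))
       = 0.739085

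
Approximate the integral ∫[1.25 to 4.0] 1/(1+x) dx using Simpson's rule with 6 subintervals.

f(x) = 1/(1+x)
a = 1.25, b = 4.0, n = 6
h = (b - a)/n = 0.458333

Simpson's rule: (h/3)[f(x₀) + 4f(x₁) + 2f(x₂) + ... + f(xₙ)]

x_0 = 1.2500, f(x_0) = 0.444444, coefficient = 1
x_1 = 1.7083, f(x_1) = 0.369231, coefficient = 4
x_2 = 2.1667, f(x_2) = 0.315789, coefficient = 2
x_3 = 2.6250, f(x_3) = 0.275862, coefficient = 4
x_4 = 3.0833, f(x_4) = 0.244898, coefficient = 2
x_5 = 3.5417, f(x_5) = 0.220183, coefficient = 4
x_6 = 4.0000, f(x_6) = 0.200000, coefficient = 1

I ≈ (0.458333/3) × 5.226925 = 0.798558
Exact value: 0.798508
Error: 0.000050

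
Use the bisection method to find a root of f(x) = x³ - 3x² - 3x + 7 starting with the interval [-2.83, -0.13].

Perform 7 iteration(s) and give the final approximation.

f(x) = x³ - 3x² - 3x + 7
Initial interval: [-2.83, -0.13]

Iteration 1:
  c_1 = (-2.830000 + (-0.130000))/2 = -1.480000
  f(c_1) = f(-1.480000) = 1.627008
  f(a) × f(c) < 0, new interval: [-2.830000, -1.480000]
Iteration 2:
  c_2 = (-2.830000 + (-1.480000))/2 = -2.155000
  f(c_2) = f(-2.155000) = -10.474949
  f(a) × f(c) ≥ 0, new interval: [-2.155000, -1.480000]
Iteration 3:
  c_3 = (-2.155000 + (-1.480000))/2 = -1.817500
  f(c_3) = f(-1.817500) = -3.461178
  f(a) × f(c) ≥ 0, new interval: [-1.817500, -1.480000]
Iteration 4:
  c_4 = (-1.817500 + (-1.480000))/2 = -1.648750
  f(c_4) = f(-1.648750) = -0.690803
  f(a) × f(c) ≥ 0, new interval: [-1.648750, -1.480000]
Iteration 5:
  c_5 = (-1.648750 + (-1.480000))/2 = -1.564375
  f(c_5) = f(-1.564375) = 0.522871
  f(a) × f(c) < 0, new interval: [-1.648750, -1.564375]
Iteration 6:
  c_6 = (-1.648750 + (-1.564375))/2 = -1.606563
  f(c_6) = f(-1.606563) = -0.070049
  f(a) × f(c) ≥ 0, new interval: [-1.606563, -1.564375]
Iteration 7:
  c_7 = (-1.606563 + (-1.564375))/2 = -1.585469
  f(c_7) = f(-1.585469) = 0.229862
  f(a) × f(c) < 0, new interval: [-1.606563, -1.585469]

After 7 iteration(s), the approximation is c_7 = -1.585469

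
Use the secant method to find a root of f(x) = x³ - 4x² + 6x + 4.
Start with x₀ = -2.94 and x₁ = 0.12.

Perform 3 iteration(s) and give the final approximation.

f(x) = x³ - 4x² + 6x + 4
x₀ = -2.94, x₁ = 0.12

Secant formula: x_{n+1} = x_n - f(x_n)(x_n - x_{n-1})/(f(x_n) - f(x_{n-1}))

Iteration 1:
  f(-2.940000) = -73.626584
  f(0.120000) = 4.664128
  x_2 = 0.120000 - 4.664128×(0.120000 - (-2.940000))/(4.664128 - (-73.626584))
       = -0.062298
Iteration 2:
  f(0.120000) = 4.664128
  f(-0.062298) = 3.610447
  x_3 = -0.062298 - 3.610447×(-0.062298 - 0.120000)/(3.610447 - 4.664128)
       = -0.686943
Iteration 3:
  f(-0.062298) = 3.610447
  f(-0.686943) = -2.333383
  x_4 = -0.686943 - (-2.333383)×(-0.686943 - (-0.062298))/(-2.333383 - 3.610447)
       = -0.441725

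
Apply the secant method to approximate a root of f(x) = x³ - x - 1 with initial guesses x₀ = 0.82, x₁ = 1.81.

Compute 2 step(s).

f(x) = x³ - x - 1
x₀ = 0.82, x₁ = 1.81

Secant formula: x_{n+1} = x_n - f(x_n)(x_n - x_{n-1})/(f(x_n) - f(x_{n-1}))

Iteration 1:
  f(0.820000) = -1.268632
  f(1.810000) = 3.119741
  x_2 = 1.810000 - 3.119741×(1.810000 - 0.820000)/(3.119741 - (-1.268632))
       = 1.106198
Iteration 2:
  f(1.810000) = 3.119741
  f(1.106198) = -0.752571
  x_3 = 1.106198 - (-0.752571)×(1.106198 - 1.810000)/(-0.752571 - 3.119741)
       = 1.242980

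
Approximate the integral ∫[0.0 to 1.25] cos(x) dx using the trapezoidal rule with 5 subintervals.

f(x) = cos(x)
a = 0.0, b = 1.25, n = 5
h = (b - a)/n = 0.250000

Trapezoidal rule: (h/2)[f(x₀) + 2f(x₁) + 2f(x₂) + ... + f(xₙ)]

x_0 = 0.0000, f(x_0) = 1.000000, coefficient = 1
x_1 = 0.2500, f(x_1) = 0.968912, coefficient = 2
x_2 = 0.5000, f(x_2) = 0.877583, coefficient = 2
x_3 = 0.7500, f(x_3) = 0.731689, coefficient = 2
x_4 = 1.0000, f(x_4) = 0.540302, coefficient = 2
x_5 = 1.2500, f(x_5) = 0.315322, coefficient = 1

I ≈ (0.250000/2) × 7.552295 = 0.944037
Exact value: 0.948985
Error: 0.004948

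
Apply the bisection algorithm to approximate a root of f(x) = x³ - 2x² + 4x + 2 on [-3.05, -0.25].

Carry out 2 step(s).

f(x) = x³ - 2x² + 4x + 2
Initial interval: [-3.05, -0.25]

Iteration 1:
  c_1 = (-3.050000 + (-0.250000))/2 = -1.650000
  f(c_1) = f(-1.650000) = -14.537125
  f(a) × f(c) ≥ 0, new interval: [-1.650000, -0.250000]
Iteration 2:
  c_2 = (-1.650000 + (-0.250000))/2 = -0.950000
  f(c_2) = f(-0.950000) = -4.462375
  f(a) × f(c) ≥ 0, new interval: [-0.950000, -0.250000]

After 2 iteration(s), the approximation is c_2 = -0.950000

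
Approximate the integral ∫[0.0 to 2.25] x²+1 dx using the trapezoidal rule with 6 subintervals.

f(x) = x²+1
a = 0.0, b = 2.25, n = 6
h = (b - a)/n = 0.375000

Trapezoidal rule: (h/2)[f(x₀) + 2f(x₁) + 2f(x₂) + ... + f(xₙ)]

x_0 = 0.0000, f(x_0) = 1.000000, coefficient = 1
x_1 = 0.3750, f(x_1) = 1.140625, coefficient = 2
x_2 = 0.7500, f(x_2) = 1.562500, coefficient = 2
x_3 = 1.1250, f(x_3) = 2.265625, coefficient = 2
x_4 = 1.5000, f(x_4) = 3.250000, coefficient = 2
x_5 = 1.8750, f(x_5) = 4.515625, coefficient = 2
x_6 = 2.2500, f(x_6) = 6.062500, coefficient = 1

I ≈ (0.375000/2) × 32.531250 = 6.099609
Exact value: 6.046875
Error: 0.052734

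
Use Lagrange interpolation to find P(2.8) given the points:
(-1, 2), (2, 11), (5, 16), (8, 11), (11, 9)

Lagrange interpolation formula:
P(x) = Σ yᵢ × Lᵢ(x)
where Lᵢ(x) = Π_{j≠i} (x - xⱼ)/(xᵢ - xⱼ)

L_0(2.8) = (2.8 - 2)/(-1 - 2) × (2.8 - 5)/(-1 - 5) × (2.8 - 8)/(-1 - 8) × (2.8 - 11)/(-1 - 11) = -0.038604
L_1(2.8) = (2.8 - (-1))/(2 - (-1)) × (2.8 - 5)/(2 - 5) × (2.8 - 8)/(2 - 8) × (2.8 - 11)/(2 - 11) = 0.733478
L_2(2.8) = (2.8 - (-1))/(5 - (-1)) × (2.8 - 2)/(5 - 2) × (2.8 - 8)/(5 - 8) × (2.8 - 11)/(5 - 11) = 0.400079
L_3(2.8) = (2.8 - (-1))/(8 - (-1)) × (2.8 - 2)/(8 - 2) × (2.8 - 5)/(8 - 5) × (2.8 - 11)/(8 - 11) = -0.112843
L_4(2.8) = (2.8 - (-1))/(11 - (-1)) × (2.8 - 2)/(11 - 2) × (2.8 - 5)/(11 - 5) × (2.8 - 8)/(11 - 8) = 0.017890

P(2.8) = 2×L_0(2.8) + 11×L_1(2.8) + 16×L_2(2.8) + 11×L_3(2.8) + 9×L_4(2.8)
P(2.8) = 13.312053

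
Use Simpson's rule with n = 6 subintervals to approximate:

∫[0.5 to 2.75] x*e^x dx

f(x) = x*e^x
a = 0.5, b = 2.75, n = 6
h = (b - a)/n = 0.375000

Simpson's rule: (h/3)[f(x₀) + 4f(x₁) + 2f(x₂) + ... + f(xₙ)]

x_0 = 0.5000, f(x_0) = 0.824361, coefficient = 1
x_1 = 0.8750, f(x_1) = 2.099016, coefficient = 4
x_2 = 1.2500, f(x_2) = 4.362929, coefficient = 2
x_3 = 1.6250, f(x_3) = 8.252431, coefficient = 4
x_4 = 2.0000, f(x_4) = 14.778112, coefficient = 2
x_5 = 2.3750, f(x_5) = 25.533656, coefficient = 4
x_6 = 2.7500, f(x_6) = 43.017238, coefficient = 1

I ≈ (0.375000/3) × 225.664093 = 28.208012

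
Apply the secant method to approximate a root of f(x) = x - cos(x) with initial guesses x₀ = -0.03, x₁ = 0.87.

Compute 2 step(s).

f(x) = x - cos(x)
x₀ = -0.03, x₁ = 0.87

Secant formula: x_{n+1} = x_n - f(x_n)(x_n - x_{n-1})/(f(x_n) - f(x_{n-1}))

Iteration 1:
  f(-0.030000) = -1.029550
  f(0.870000) = 0.225173
  x_2 = 0.870000 - 0.225173×(0.870000 - (-0.030000))/(0.225173 - (-1.029550))
       = 0.708485
Iteration 2:
  f(0.870000) = 0.225173
  f(0.708485) = -0.050863
  x_3 = 0.708485 - (-0.050863)×(0.708485 - 0.870000)/(-0.050863 - 0.225173)
       = 0.738246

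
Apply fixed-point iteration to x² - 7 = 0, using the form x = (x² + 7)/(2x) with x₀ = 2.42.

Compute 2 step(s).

Equation: x² - 7 = 0
Fixed-point form: x = (x² + 7)/(2x)
x₀ = 2.42

x_1 = g(2.420000) = 2.656281
x_2 = g(2.656281) = 2.645772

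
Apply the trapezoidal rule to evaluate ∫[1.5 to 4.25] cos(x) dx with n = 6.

f(x) = cos(x)
a = 1.5, b = 4.25, n = 6
h = (b - a)/n = 0.458333

Trapezoidal rule: (h/2)[f(x₀) + 2f(x₁) + 2f(x₂) + ... + f(xₙ)]

x_0 = 1.5000, f(x_0) = 0.070737, coefficient = 1
x_1 = 1.9583, f(x_1) = -0.377909, coefficient = 2
x_2 = 2.4167, f(x_2) = -0.748549, coefficient = 2
x_3 = 2.8750, f(x_3) = -0.964674, coefficient = 2
x_4 = 3.3333, f(x_4) = -0.981674, coefficient = 2
x_5 = 3.7917, f(x_5) = -0.796039, coefficient = 2
x_6 = 4.2500, f(x_6) = -0.446087, coefficient = 1

I ≈ (0.458333/2) × -8.113040 = -1.859238
Exact value: -1.892484
Error: 0.033246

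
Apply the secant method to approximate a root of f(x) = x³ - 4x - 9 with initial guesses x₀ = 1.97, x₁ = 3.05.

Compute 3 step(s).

f(x) = x³ - 4x - 9
x₀ = 1.97, x₁ = 3.05

Secant formula: x_{n+1} = x_n - f(x_n)(x_n - x_{n-1})/(f(x_n) - f(x_{n-1}))

Iteration 1:
  f(1.970000) = -9.234627
  f(3.050000) = 7.172625
  x_2 = 3.050000 - 7.172625×(3.050000 - 1.970000)/(7.172625 - (-9.234627))
       = 2.577865
Iteration 2:
  f(3.050000) = 7.172625
  f(2.577865) = -2.180544
  x_3 = 2.577865 - (-2.180544)×(2.577865 - 3.050000)/(-2.180544 - 7.172625)
       = 2.687936
Iteration 3:
  f(2.577865) = -2.180544
  f(2.687936) = -0.331407
  x_4 = 2.687936 - (-0.331407)×(2.687936 - 2.577865)/(-0.331407 - (-2.180544))
       = 2.707663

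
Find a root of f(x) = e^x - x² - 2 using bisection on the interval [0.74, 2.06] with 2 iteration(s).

f(x) = e^x - x² - 2
Initial interval: [0.74, 2.06]

Iteration 1:
  c_1 = (0.740000 + 2.060000)/2 = 1.400000
  f(c_1) = f(1.400000) = 0.095200
  f(a) × f(c) < 0, new interval: [0.740000, 1.400000]
Iteration 2:
  c_2 = (0.740000 + 1.400000)/2 = 1.070000
  f(c_2) = f(1.070000) = -0.229521
  f(a) × f(c) ≥ 0, new interval: [1.070000, 1.400000]

After 2 iteration(s), the approximation is c_2 = 1.070000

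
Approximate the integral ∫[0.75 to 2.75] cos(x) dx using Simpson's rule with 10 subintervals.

f(x) = cos(x)
a = 0.75, b = 2.75, n = 10
h = (b - a)/n = 0.200000

Simpson's rule: (h/3)[f(x₀) + 4f(x₁) + 2f(x₂) + ... + f(xₙ)]

x_0 = 0.7500, f(x_0) = 0.731689, coefficient = 1
x_1 = 0.9500, f(x_1) = 0.581683, coefficient = 4
x_2 = 1.1500, f(x_2) = 0.408487, coefficient = 2
x_3 = 1.3500, f(x_3) = 0.219007, coefficient = 4
x_4 = 1.5500, f(x_4) = 0.020795, coefficient = 2
x_5 = 1.7500, f(x_5) = -0.178246, coefficient = 4
x_6 = 1.9500, f(x_6) = -0.370181, coefficient = 2
x_7 = 2.1500, f(x_7) = -0.547358, coefficient = 4
x_8 = 2.3500, f(x_8) = -0.702713, coefficient = 2
x_9 = 2.5500, f(x_9) = -0.830054, coefficient = 4
x_10 = 2.7500, f(x_10) = -0.924302, coefficient = 1

I ≈ (0.200000/3) × -4.499707 = -0.299980
Exact value: -0.299978
Error: 0.000003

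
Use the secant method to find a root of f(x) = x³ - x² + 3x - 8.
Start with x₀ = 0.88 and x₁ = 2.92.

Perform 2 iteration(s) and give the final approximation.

f(x) = x³ - x² + 3x - 8
x₀ = 0.88, x₁ = 2.92

Secant formula: x_{n+1} = x_n - f(x_n)(x_n - x_{n-1})/(f(x_n) - f(x_{n-1}))

Iteration 1:
  f(0.880000) = -5.452928
  f(2.920000) = 17.130688
  x_2 = 2.920000 - 17.130688×(2.920000 - 0.880000)/(17.130688 - (-5.452928))
       = 1.372568
Iteration 2:
  f(2.920000) = 17.130688
  f(1.372568) = -3.180397
  x_3 = 1.372568 - (-3.180397)×(1.372568 - 2.920000)/(-3.180397 - 17.130688)
       = 1.614872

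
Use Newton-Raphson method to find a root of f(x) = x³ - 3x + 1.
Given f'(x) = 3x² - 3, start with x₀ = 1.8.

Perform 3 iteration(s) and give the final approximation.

f(x) = x³ - 3x + 1
f'(x) = 3x² - 3
x₀ = 1.8

Newton-Raphson formula: x_{n+1} = x_n - f(x_n)/f'(x_n)

Iteration 1:
  f(1.800000) = 1.432000
  f'(1.800000) = 6.720000
  x_1 = 1.800000 - 1.432000/6.720000 = 1.586905
Iteration 2:
  f(1.586905) = 0.235535
  f'(1.586905) = 4.554800
  x_2 = 1.586905 - 0.235535/4.554800 = 1.535193
Iteration 3:
  f(1.535193) = 0.012592
  f'(1.535193) = 4.070456
  x_3 = 1.535193 - 0.012592/4.070456 = 1.532100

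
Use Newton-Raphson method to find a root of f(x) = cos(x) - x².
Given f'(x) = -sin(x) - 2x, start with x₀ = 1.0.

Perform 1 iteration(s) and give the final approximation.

f(x) = cos(x) - x²
f'(x) = -sin(x) - 2x
x₀ = 1.0

Newton-Raphson formula: x_{n+1} = x_n - f(x_n)/f'(x_n)

Iteration 1:
  f(1.000000) = -0.459698
  f'(1.000000) = -2.841471
  x_1 = 1.000000 - (-0.459698)/(-2.841471) = 0.838218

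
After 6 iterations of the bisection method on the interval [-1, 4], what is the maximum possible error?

Bisection error bound: |error| ≤ (b-a)/2^n
|error| ≤ (4 - (-1))/2^6 = 5/2^6
|error| ≤ 0.0781250000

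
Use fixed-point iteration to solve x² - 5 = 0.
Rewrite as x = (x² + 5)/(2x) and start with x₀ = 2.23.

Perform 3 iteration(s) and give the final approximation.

Equation: x² - 5 = 0
Fixed-point form: x = (x² + 5)/(2x)
x₀ = 2.23

x_1 = g(2.230000) = 2.236076
x_2 = g(2.236076) = 2.236068
x_3 = g(2.236068) = 2.236068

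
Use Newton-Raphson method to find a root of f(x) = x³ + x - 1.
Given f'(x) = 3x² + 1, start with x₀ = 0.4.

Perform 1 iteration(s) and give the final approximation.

f(x) = x³ + x - 1
f'(x) = 3x² + 1
x₀ = 0.4

Newton-Raphson formula: x_{n+1} = x_n - f(x_n)/f'(x_n)

Iteration 1:
  f(0.400000) = -0.536000
  f'(0.400000) = 1.480000
  x_1 = 0.400000 - (-0.536000)/1.480000 = 0.762162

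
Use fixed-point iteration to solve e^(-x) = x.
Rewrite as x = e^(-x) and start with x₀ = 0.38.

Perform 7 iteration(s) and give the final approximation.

Equation: e^(-x) = x
Fixed-point form: x = e^(-x)
x₀ = 0.38

x_1 = g(0.380000) = 0.683861
x_2 = g(0.683861) = 0.504665
x_3 = g(0.504665) = 0.603708
x_4 = g(0.603708) = 0.546780
x_5 = g(0.546780) = 0.578810
x_6 = g(0.578810) = 0.560565
x_7 = g(0.560565) = 0.570887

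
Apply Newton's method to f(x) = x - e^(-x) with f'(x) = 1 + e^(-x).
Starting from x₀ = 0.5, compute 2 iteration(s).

f(x) = x - e^(-x)
f'(x) = 1 + e^(-x)
x₀ = 0.5

Newton-Raphson formula: x_{n+1} = x_n - f(x_n)/f'(x_n)

Iteration 1:
  f(0.500000) = -0.106531
  f'(0.500000) = 1.606531
  x_1 = 0.500000 - (-0.106531)/1.606531 = 0.566311
Iteration 2:
  f(0.566311) = -0.001305
  f'(0.566311) = 1.567616
  x_2 = 0.566311 - (-0.001305)/1.567616 = 0.567143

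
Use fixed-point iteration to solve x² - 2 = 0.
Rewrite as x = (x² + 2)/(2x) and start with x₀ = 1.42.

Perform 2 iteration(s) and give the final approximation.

Equation: x² - 2 = 0
Fixed-point form: x = (x² + 2)/(2x)
x₀ = 1.42

x_1 = g(1.420000) = 1.414225
x_2 = g(1.414225) = 1.414214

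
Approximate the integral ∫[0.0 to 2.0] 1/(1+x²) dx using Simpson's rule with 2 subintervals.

f(x) = 1/(1+x²)
a = 0.0, b = 2.0, n = 2
h = (b - a)/n = 1.000000

Simpson's rule: (h/3)[f(x₀) + 4f(x₁) + 2f(x₂) + ... + f(xₙ)]

x_0 = 0.0000, f(x_0) = 1.000000, coefficient = 1
x_1 = 1.0000, f(x_1) = 0.500000, coefficient = 4
x_2 = 2.0000, f(x_2) = 0.200000, coefficient = 1

I ≈ (1.000000/3) × 3.200000 = 1.066667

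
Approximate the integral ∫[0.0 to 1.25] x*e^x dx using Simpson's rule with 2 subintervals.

f(x) = x*e^x
a = 0.0, b = 1.25, n = 2
h = (b - a)/n = 0.625000

Simpson's rule: (h/3)[f(x₀) + 4f(x₁) + 2f(x₂) + ... + f(xₙ)]

x_0 = 0.0000, f(x_0) = 0.000000, coefficient = 1
x_1 = 0.6250, f(x_1) = 1.167654, coefficient = 4
x_2 = 1.2500, f(x_2) = 4.362929, coefficient = 1

I ≈ (0.625000/3) × 9.033544 = 1.881988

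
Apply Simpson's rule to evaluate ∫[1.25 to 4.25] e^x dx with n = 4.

f(x) = e^x
a = 1.25, b = 4.25, n = 4
h = (b - a)/n = 0.750000

Simpson's rule: (h/3)[f(x₀) + 4f(x₁) + 2f(x₂) + ... + f(xₙ)]

x_0 = 1.2500, f(x_0) = 3.490343, coefficient = 1
x_1 = 2.0000, f(x_1) = 7.389056, coefficient = 4
x_2 = 2.7500, f(x_2) = 15.642632, coefficient = 2
x_3 = 3.5000, f(x_3) = 33.115452, coefficient = 4
x_4 = 4.2500, f(x_4) = 70.105412, coefficient = 1

I ≈ (0.750000/3) × 266.899051 = 66.724763
Exact value: 66.615069
Error: 0.109693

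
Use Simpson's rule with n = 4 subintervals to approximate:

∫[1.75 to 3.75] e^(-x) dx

f(x) = e^(-x)
a = 1.75, b = 3.75, n = 4
h = (b - a)/n = 0.500000

Simpson's rule: (h/3)[f(x₀) + 4f(x₁) + 2f(x₂) + ... + f(xₙ)]

x_0 = 1.7500, f(x_0) = 0.173774, coefficient = 1
x_1 = 2.2500, f(x_1) = 0.105399, coefficient = 4
x_2 = 2.7500, f(x_2) = 0.063928, coefficient = 2
x_3 = 3.2500, f(x_3) = 0.038774, coefficient = 4
x_4 = 3.7500, f(x_4) = 0.023518, coefficient = 1

I ≈ (0.500000/3) × 0.901841 = 0.150307
Exact value: 0.150256
Error: 0.000051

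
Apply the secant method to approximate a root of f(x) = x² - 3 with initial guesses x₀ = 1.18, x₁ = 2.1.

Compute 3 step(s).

f(x) = x² - 3
x₀ = 1.18, x₁ = 2.1

Secant formula: x_{n+1} = x_n - f(x_n)(x_n - x_{n-1})/(f(x_n) - f(x_{n-1}))

Iteration 1:
  f(1.180000) = -1.607600
  f(2.100000) = 1.410000
  x_2 = 2.100000 - 1.410000×(2.100000 - 1.180000)/(1.410000 - (-1.607600))
       = 1.670122
Iteration 2:
  f(2.100000) = 1.410000
  f(1.670122) = -0.210693
  x_3 = 1.670122 - (-0.210693)×(1.670122 - 2.100000)/(-0.210693 - 1.410000)
       = 1.726007
Iteration 3:
  f(1.670122) = -0.210693
  f(1.726007) = -0.020901
  x_4 = 1.726007 - (-0.020901)×(1.726007 - 1.670122)/(-0.020901 - (-0.210693))
       = 1.732161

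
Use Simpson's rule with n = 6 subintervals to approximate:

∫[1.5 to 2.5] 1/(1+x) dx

f(x) = 1/(1+x)
a = 1.5, b = 2.5, n = 6
h = (b - a)/n = 0.166667

Simpson's rule: (h/3)[f(x₀) + 4f(x₁) + 2f(x₂) + ... + f(xₙ)]

x_0 = 1.5000, f(x_0) = 0.400000, coefficient = 1
x_1 = 1.6667, f(x_1) = 0.375000, coefficient = 4
x_2 = 1.8333, f(x_2) = 0.352941, coefficient = 2
x_3 = 2.0000, f(x_3) = 0.333333, coefficient = 4
x_4 = 2.1667, f(x_4) = 0.315789, coefficient = 2
x_5 = 2.3333, f(x_5) = 0.300000, coefficient = 4
x_6 = 2.5000, f(x_6) = 0.285714, coefficient = 1

I ≈ (0.166667/3) × 6.056509 = 0.336473
Exact value: 0.336472
Error: 0.000000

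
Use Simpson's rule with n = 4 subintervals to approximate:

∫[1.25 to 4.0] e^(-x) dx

f(x) = e^(-x)
a = 1.25, b = 4.0, n = 4
h = (b - a)/n = 0.687500

Simpson's rule: (h/3)[f(x₀) + 4f(x₁) + 2f(x₂) + ... + f(xₙ)]

x_0 = 1.2500, f(x_0) = 0.286505, coefficient = 1
x_1 = 1.9375, f(x_1) = 0.144064, coefficient = 4
x_2 = 2.6250, f(x_2) = 0.072440, coefficient = 2
x_3 = 3.3125, f(x_3) = 0.036425, coefficient = 4
x_4 = 4.0000, f(x_4) = 0.018316, coefficient = 1

I ≈ (0.687500/3) × 1.171655 = 0.268504
Exact value: 0.268189
Error: 0.000315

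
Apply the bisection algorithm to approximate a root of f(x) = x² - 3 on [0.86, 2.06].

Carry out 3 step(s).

f(x) = x² - 3
Initial interval: [0.86, 2.06]

Iteration 1:
  c_1 = (0.860000 + 2.060000)/2 = 1.460000
  f(c_1) = f(1.460000) = -0.868400
  f(a) × f(c) ≥ 0, new interval: [1.460000, 2.060000]
Iteration 2:
  c_2 = (1.460000 + 2.060000)/2 = 1.760000
  f(c_2) = f(1.760000) = 0.097600
  f(a) × f(c) < 0, new interval: [1.460000, 1.760000]
Iteration 3:
  c_3 = (1.460000 + 1.760000)/2 = 1.610000
  f(c_3) = f(1.610000) = -0.407900
  f(a) × f(c) ≥ 0, new interval: [1.610000, 1.760000]

After 3 iteration(s), the approximation is c_3 = 1.610000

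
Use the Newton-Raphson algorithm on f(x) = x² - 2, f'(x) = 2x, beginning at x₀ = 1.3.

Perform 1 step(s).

f(x) = x² - 2
f'(x) = 2x
x₀ = 1.3

Newton-Raphson formula: x_{n+1} = x_n - f(x_n)/f'(x_n)

Iteration 1:
  f(1.300000) = -0.310000
  f'(1.300000) = 2.600000
  x_1 = 1.300000 - (-0.310000)/2.600000 = 1.419231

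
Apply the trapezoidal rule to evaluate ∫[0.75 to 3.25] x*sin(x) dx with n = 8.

f(x) = x*sin(x)
a = 0.75, b = 3.25, n = 8
h = (b - a)/n = 0.312500

Trapezoidal rule: (h/2)[f(x₀) + 2f(x₁) + 2f(x₂) + ... + f(xₙ)]

x_0 = 0.7500, f(x_0) = 0.511229, coefficient = 1
x_1 = 1.0625, f(x_1) = 0.928173, coefficient = 2
x_2 = 1.3750, f(x_2) = 1.348728, coefficient = 2
x_3 = 1.6875, f(x_3) = 1.676021, coefficient = 2
x_4 = 2.0000, f(x_4) = 1.818595, coefficient = 2
x_5 = 2.3125, f(x_5) = 1.705050, coefficient = 2
x_6 = 2.6250, f(x_6) = 1.296541, coefficient = 2
x_7 = 2.9375, f(x_7) = 0.595369, coefficient = 2
x_8 = 3.2500, f(x_8) = -0.351634, coefficient = 1

I ≈ (0.312500/2) × 18.896548 = 2.952586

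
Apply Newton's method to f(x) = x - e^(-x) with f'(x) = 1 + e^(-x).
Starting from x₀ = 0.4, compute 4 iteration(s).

f(x) = x - e^(-x)
f'(x) = 1 + e^(-x)
x₀ = 0.4

Newton-Raphson formula: x_{n+1} = x_n - f(x_n)/f'(x_n)

Iteration 1:
  f(0.400000) = -0.270320
  f'(0.400000) = 1.670320
  x_1 = 0.400000 - (-0.270320)/1.670320 = 0.561837
Iteration 2:
  f(0.561837) = -0.008323
  f'(0.561837) = 1.570161
  x_2 = 0.561837 - (-0.008323)/1.570161 = 0.567138
Iteration 3:
  f(0.567138) = -0.000008
  f'(0.567138) = 1.567146
  x_3 = 0.567138 - (-0.000008)/1.567146 = 0.567143
Iteration 4:
  f(0.567143) = 0.000000
  f'(0.567143) = 1.567143
  x_4 = 0.567143 - 0.000000/1.567143 = 0.567143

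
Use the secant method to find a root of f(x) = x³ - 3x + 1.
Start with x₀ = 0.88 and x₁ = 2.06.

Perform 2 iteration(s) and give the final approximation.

f(x) = x³ - 3x + 1
x₀ = 0.88, x₁ = 2.06

Secant formula: x_{n+1} = x_n - f(x_n)(x_n - x_{n-1})/(f(x_n) - f(x_{n-1}))

Iteration 1:
  f(0.880000) = -0.958528
  f(2.060000) = 3.561816
  x_2 = 2.060000 - 3.561816×(2.060000 - 0.880000)/(3.561816 - (-0.958528))
       = 1.130216
Iteration 2:
  f(2.060000) = 3.561816
  f(1.130216) = -0.946923
  x_3 = 1.130216 - (-0.946923)×(1.130216 - 2.060000)/(-0.946923 - 3.561816)
       = 1.325489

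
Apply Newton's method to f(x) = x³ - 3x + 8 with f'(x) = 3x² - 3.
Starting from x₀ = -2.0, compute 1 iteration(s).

f(x) = x³ - 3x + 8
f'(x) = 3x² - 3
x₀ = -2.0

Newton-Raphson formula: x_{n+1} = x_n - f(x_n)/f'(x_n)

Iteration 1:
  f(-2.000000) = 6.000000
  f'(-2.000000) = 9.000000
  x_1 = -2.000000 - 6.000000/9.000000 = -2.666667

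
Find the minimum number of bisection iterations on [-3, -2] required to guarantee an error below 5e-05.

We need (b-a)/2^n ≤ 5e-05
(-2 - (-3))/2^n ≤ 5e-05
1/2^n ≤ 5e-05
2^n ≥ 20000
n ≥ log₂(20000) = 14.29
n ≥ 15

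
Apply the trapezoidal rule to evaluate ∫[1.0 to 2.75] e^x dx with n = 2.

f(x) = e^x
a = 1.0, b = 2.75, n = 2
h = (b - a)/n = 0.875000

Trapezoidal rule: (h/2)[f(x₀) + 2f(x₁) + 2f(x₂) + ... + f(xₙ)]

x_0 = 1.0000, f(x_0) = 2.718282, coefficient = 1
x_1 = 1.8750, f(x_1) = 6.520819, coefficient = 2
x_2 = 2.7500, f(x_2) = 15.642632, coefficient = 1

I ≈ (0.875000/2) × 31.402552 = 13.738616
Exact value: 12.924350
Error: 0.814266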